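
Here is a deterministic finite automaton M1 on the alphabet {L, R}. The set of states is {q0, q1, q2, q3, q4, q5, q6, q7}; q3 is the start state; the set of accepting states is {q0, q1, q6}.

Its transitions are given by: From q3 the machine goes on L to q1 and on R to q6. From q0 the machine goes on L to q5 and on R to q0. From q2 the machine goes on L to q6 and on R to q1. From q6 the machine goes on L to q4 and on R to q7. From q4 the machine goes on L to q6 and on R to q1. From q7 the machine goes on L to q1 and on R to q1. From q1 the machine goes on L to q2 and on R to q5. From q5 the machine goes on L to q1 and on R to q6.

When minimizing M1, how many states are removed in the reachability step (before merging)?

No path from q3 leads to q0; the other 7 states are all reachable.

1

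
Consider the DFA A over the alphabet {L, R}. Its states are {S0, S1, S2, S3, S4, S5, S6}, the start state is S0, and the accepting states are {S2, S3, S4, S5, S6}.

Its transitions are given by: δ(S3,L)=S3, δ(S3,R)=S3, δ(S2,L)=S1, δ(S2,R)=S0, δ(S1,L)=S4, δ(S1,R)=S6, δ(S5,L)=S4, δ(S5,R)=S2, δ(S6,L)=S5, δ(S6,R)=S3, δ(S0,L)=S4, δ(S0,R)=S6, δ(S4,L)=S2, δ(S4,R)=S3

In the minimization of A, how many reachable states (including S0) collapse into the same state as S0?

Every state is reachable, so we keep all 7.
Initial partition by acceptance: {S2,S3,S4,S5,S6} | {S0,S1}.
Split {S2,S3,S4,S5,S6} by δ(·,L) → {S3,S4,S5,S6} and {S2}.
On input L, block {S3,S4,S5,S6} splits into {S3,S5,S6} and {S4}.
On input L, block {S3,S5,S6} splits into {S3,S6} and {S5}.
Split {S3,S6} by δ(·,L) → {S3} and {S6}.
Stable partition: {S3} | {S0,S1} | {S2} | {S4} | {S5} | {S6} — 6 equivalence classes.
State S0 belongs to the block {S0,S1}, which has 2 states.

2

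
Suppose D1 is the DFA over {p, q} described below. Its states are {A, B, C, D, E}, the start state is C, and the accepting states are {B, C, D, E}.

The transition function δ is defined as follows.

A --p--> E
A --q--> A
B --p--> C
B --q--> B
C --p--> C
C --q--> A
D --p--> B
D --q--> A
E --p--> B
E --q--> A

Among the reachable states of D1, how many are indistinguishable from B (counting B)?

First remove the unreachable states {D}; 4 states remain.
Initial partition by acceptance: {B,C,E} | {A}.
Refine {B,C,E} on symbol q: members go to different blocks, giving {C,E} and {B}.
Split {C,E} by δ(·,p) → {C} and {E}.
No further refinement is possible. Final partition (4 blocks): {C} | {A} | {B} | {E}.
The equivalence class containing B is {B}, of size 1.

1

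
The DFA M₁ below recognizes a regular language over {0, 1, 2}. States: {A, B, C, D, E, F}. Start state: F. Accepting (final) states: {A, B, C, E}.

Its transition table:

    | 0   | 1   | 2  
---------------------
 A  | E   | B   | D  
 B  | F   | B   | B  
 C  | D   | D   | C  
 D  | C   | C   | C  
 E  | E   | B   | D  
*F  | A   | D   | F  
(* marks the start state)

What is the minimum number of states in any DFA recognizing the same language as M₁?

All states are reachable from the start state.
Initial partition by acceptance: {A,B,C,E} | {D,F}.
Split {A,B,C,E} by δ(·,0) → {A,E} and {B,C}.
Split {D,F} by δ(·,0) → {D} and {F}.
Refine {B,C} on symbol 0: members go to different blocks, giving {B} and {C}.
The partition is now stable with 5 blocks: {A,E} | {D} | {B} | {F} | {C}.

5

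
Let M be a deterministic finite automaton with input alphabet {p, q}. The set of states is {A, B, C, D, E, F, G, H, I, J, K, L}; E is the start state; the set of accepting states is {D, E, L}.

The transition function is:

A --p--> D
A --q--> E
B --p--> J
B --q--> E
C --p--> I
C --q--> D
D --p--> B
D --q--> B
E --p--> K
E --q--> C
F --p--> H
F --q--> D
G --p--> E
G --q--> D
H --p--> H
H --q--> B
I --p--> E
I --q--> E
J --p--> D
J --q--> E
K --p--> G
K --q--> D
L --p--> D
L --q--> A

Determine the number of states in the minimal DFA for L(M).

3

States {A,F,H,L} cannot be reached from the start state, so discard them.
Start with accepting vs non-accepting: {D,E} | {B,C,G,I,J,K}.
Refine {B,C,G,I,J,K} on symbol p: members go to different blocks, giving {B,C,K} and {G,I,J}.
No further refinement is possible. Final partition (3 blocks): {D,E} | {B,C,K} | {G,I,J}.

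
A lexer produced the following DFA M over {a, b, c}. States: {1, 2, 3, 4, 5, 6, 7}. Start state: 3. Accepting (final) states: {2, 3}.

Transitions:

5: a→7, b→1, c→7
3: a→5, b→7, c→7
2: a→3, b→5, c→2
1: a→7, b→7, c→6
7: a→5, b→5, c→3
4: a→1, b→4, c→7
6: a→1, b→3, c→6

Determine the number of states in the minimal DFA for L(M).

5

Reachable states from the start: {1,3,5,6,7}. Unreachable: {2,4} — drop them.
Start with accepting vs non-accepting: {3} | {1,5,6,7}.
Split {1,5,6,7} by δ(·,b) → {1,5,7} and {6}.
On input c, block {1,5,7} splits into {1} and {5} and {7}.
Stable partition: {3} | {1} | {6} | {5} | {7} — 5 equivalence classes.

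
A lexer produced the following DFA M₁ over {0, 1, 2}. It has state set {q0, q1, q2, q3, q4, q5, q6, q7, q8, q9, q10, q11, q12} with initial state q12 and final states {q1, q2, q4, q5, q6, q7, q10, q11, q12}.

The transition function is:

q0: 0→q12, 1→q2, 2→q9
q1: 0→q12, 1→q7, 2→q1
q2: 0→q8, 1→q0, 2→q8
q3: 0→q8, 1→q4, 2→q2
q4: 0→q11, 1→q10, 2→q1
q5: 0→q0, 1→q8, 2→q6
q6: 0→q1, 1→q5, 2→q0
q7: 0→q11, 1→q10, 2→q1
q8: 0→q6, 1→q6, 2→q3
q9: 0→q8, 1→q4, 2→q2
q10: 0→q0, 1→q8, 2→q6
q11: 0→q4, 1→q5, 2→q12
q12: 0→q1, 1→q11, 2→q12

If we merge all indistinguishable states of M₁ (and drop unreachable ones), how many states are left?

Every state is reachable, so we keep all 13.
Start with accepting vs non-accepting: {q1,q2,q4,q5,q6,q7,q10,q11,q12} | {q0,q3,q8,q9}.
Refine {q1,q2,q4,q5,q6,q7,q10,q11,q12} on symbol 0: members go to different blocks, giving {q1,q4,q6,q7,q11,q12} and {q2,q5,q10}.
On input 1, block {q1,q4,q6,q7,q11,q12} splits into {q4,q6,q7,q11} and {q1,q12}.
Split {q4,q6,q7,q11} by δ(·,0) → {q4,q7,q11} and {q6}.
Split {q0,q3,q8,q9} by δ(·,0) → {q3,q9} and {q0} and {q8}.
On input 0, block {q2,q5,q10} splits into {q5,q10} and {q2}.
The partition is now stable with 8 blocks: {q4,q7,q11} | {q3,q9} | {q5,q10} | {q1,q12} | {q6} | {q0} | {q8} | {q2}.

8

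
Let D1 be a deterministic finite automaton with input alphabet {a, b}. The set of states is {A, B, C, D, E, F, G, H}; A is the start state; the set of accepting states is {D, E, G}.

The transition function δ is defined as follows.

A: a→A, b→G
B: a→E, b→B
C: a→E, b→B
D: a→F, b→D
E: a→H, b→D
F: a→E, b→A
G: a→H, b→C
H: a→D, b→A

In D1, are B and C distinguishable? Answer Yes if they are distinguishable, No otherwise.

No

Initial partition by acceptance: {D,E,G} | {A,B,C,F,H}.
On input b, block {D,E,G} splits into {D,E} and {G}.
Refine {A,B,C,F,H} on symbol a: members go to different blocks, giving {B,C,F,H} and {A}.
Split {B,C,F,H} by δ(·,b) → {B,C} and {F,H}.
The partition is now stable with 5 blocks: {D,E} | {B,C} | {G} | {A} | {F,H}.
B and C lie in the same block of the stable partition, so they are equivalent — no string distinguishes them.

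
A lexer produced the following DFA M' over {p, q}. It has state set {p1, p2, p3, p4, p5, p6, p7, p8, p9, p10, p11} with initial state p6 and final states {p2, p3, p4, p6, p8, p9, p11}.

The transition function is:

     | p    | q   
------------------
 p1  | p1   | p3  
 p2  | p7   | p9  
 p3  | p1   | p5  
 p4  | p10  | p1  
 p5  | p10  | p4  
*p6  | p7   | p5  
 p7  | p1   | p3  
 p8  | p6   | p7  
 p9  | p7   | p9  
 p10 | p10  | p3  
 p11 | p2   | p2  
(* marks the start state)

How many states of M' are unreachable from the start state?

4

BFS from p6 reaches {p1, p3, p4, p5, p6, p7, p10}; the 4 state(s) p2, p8, p9, p11 are never visited.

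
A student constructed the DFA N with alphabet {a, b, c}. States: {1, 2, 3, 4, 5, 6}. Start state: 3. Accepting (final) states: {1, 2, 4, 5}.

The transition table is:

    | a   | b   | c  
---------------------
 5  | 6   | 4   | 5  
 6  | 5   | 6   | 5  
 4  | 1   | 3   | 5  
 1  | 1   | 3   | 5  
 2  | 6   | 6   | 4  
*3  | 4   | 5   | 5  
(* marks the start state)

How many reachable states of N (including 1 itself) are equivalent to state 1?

First remove the unreachable states {2}; 5 states remain.
Initial partition by acceptance: {1,4,5} | {3,6}.
Refine {1,4,5} on symbol a: members go to different blocks, giving {1,4} and {5}.
On input a, block {3,6} splits into {3} and {6}.
The partition is now stable with 4 blocks: {1,4} | {3} | {5} | {6}.
The equivalence class containing 1 is {1,4}, of size 2.

2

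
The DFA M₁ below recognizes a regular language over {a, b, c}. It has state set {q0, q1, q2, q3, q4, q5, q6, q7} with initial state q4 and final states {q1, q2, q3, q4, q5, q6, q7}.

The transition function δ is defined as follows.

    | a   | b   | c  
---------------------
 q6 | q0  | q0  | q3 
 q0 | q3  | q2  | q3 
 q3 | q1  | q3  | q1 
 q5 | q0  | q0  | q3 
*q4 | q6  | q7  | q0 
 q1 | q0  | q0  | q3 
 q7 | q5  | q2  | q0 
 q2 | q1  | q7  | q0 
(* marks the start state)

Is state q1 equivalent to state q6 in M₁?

All states are reachable from the start state.
Initial partition by acceptance: {q1,q2,q3,q4,q5,q6,q7} | {q0}.
Split {q1,q2,q3,q4,q5,q6,q7} by δ(·,a) → {q2,q3,q4,q7} and {q1,q5,q6}.
Refine {q2,q3,q4,q7} on symbol c: members go to different blocks, giving {q2,q4,q7} and {q3}.
The partition is now stable with 4 blocks: {q2,q4,q7} | {q0} | {q1,q5,q6} | {q3}.
q1 and q6 lie in the same block of the stable partition, so they are equivalent — no string distinguishes them.

Yes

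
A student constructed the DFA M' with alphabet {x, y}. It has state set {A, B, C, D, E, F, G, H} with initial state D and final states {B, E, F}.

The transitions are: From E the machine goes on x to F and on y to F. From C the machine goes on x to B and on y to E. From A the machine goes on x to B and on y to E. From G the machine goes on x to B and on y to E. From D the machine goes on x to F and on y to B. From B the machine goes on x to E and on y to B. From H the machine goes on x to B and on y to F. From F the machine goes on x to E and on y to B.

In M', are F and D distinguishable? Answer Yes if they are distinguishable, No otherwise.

First remove the unreachable states {A,C,G,H}; 4 states remain.
P0 = {B,E,F} | {D}.
The partition is now stable with 2 blocks: {B,E,F} | {D}.
F and D end up in different blocks, so they are distinguishable. For instance, the string 'ε' is accepted from only F.

Yes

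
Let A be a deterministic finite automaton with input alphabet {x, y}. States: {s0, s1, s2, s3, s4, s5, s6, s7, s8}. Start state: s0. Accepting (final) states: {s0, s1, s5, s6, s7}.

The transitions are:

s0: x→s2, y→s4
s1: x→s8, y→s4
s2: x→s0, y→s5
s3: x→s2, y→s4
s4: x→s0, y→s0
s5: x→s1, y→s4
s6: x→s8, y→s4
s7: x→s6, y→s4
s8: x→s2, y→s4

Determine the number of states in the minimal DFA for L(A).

States {s3,s6,s7} cannot be reached from the start state, so discard them.
P0 = {s0,s1,s5} | {s2,s4,s8}.
Split {s0,s1,s5} by δ(·,x) → {s0,s1} and {s5}.
On input x, block {s2,s4,s8} splits into {s2,s4} and {s8}.
On input x, block {s0,s1} splits into {s0} and {s1}.
On input y, block {s2,s4} splits into {s2} and {s4}.
No further refinement is possible. Final partition (6 blocks): {s0} | {s2} | {s5} | {s8} | {s1} | {s4}.

6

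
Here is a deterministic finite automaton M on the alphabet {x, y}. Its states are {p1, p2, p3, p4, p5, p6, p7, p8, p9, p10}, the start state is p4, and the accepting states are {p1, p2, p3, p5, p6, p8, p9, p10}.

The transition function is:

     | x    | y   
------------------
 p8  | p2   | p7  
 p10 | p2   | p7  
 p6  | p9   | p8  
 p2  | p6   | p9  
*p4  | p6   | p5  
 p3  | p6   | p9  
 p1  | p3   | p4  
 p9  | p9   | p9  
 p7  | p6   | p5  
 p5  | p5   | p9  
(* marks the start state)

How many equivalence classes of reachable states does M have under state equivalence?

5

States {p1,p3,p10} cannot be reached from the start state, so discard them.
P0 = {p2,p5,p6,p8,p9} | {p4,p7}.
On input y, block {p2,p5,p6,p8,p9} splits into {p2,p5,p6,p9} and {p8}.
Split {p2,p5,p6,p9} by δ(·,y) → {p2,p5,p9} and {p6}.
Refine {p2,p5,p9} on symbol x: members go to different blocks, giving {p5,p9} and {p2}.
The partition is now stable with 5 blocks: {p5,p9} | {p4,p7} | {p8} | {p6} | {p2}.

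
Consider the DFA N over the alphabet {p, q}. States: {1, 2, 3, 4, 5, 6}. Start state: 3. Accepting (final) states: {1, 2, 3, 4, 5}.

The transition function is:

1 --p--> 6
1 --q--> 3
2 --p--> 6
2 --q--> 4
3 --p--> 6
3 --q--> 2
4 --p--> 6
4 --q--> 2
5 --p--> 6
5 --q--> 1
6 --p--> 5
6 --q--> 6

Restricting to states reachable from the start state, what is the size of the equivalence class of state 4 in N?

5

Every state is reachable, so we keep all 6.
Initial partition by acceptance: {1,2,3,4,5} | {6}.
The partition is now stable with 2 blocks: {1,2,3,4,5} | {6}.
The equivalence class containing 4 is {1,2,3,4,5}, of size 5.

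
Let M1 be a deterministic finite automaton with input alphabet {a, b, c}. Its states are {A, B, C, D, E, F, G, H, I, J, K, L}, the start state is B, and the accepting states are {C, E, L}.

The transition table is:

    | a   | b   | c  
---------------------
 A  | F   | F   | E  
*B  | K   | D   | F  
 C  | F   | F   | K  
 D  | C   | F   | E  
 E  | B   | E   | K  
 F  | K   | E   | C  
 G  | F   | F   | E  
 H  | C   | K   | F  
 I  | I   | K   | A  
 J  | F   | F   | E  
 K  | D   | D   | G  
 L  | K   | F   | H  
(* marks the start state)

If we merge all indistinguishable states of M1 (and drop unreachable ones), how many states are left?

7

States {A,H,I,J,L} cannot be reached from the start state, so discard them.
P0 = {C,E} | {B,D,F,G,K}.
On input b, block {C,E} splits into {C} and {E}.
Split {B,D,F,G,K} by δ(·,a) → {B,F,G,K} and {D}.
On input a, block {B,F,G,K} splits into {B,F,G} and {K}.
On input a, block {B,F,G} splits into {B,F} and {G}.
Refine {B,F} on symbol b: members go to different blocks, giving {B} and {F}.
The partition is now stable with 7 blocks: {C} | {B} | {E} | {D} | {K} | {G} | {F}.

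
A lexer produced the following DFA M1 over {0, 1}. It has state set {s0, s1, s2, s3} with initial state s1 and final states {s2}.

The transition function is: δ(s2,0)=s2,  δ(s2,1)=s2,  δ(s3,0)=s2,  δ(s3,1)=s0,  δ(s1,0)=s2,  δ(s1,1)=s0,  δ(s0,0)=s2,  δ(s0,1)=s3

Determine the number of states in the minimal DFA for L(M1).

Initial partition by acceptance: {s2} | {s0,s1,s3}.
Stable partition: {s2} | {s0,s1,s3} — 2 equivalence classes.

2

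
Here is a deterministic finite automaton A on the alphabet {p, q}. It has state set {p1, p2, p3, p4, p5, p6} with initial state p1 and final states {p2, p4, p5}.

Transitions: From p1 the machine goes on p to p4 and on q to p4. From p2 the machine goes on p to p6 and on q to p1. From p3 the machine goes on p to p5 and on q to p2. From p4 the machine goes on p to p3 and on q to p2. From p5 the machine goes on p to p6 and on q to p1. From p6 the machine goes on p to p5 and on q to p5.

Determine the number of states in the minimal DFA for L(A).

4

Every state is reachable, so we keep all 6.
P0 = {p2,p4,p5} | {p1,p3,p6}.
On input q, block {p2,p4,p5} splits into {p2,p5} and {p4}.
On input p, block {p1,p3,p6} splits into {p3,p6} and {p1}.
Stable partition: {p2,p5} | {p3,p6} | {p4} | {p1} — 4 equivalence classes.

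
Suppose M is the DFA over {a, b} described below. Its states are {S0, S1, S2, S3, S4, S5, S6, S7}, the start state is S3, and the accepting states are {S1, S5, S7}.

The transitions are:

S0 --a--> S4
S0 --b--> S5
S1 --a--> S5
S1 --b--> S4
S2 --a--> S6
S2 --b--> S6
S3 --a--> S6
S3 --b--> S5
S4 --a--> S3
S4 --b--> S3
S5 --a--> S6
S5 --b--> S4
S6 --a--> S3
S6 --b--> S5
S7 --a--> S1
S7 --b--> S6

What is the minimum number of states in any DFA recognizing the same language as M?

3

Reachable states from the start: {S3,S4,S5,S6}. Unreachable: {S0,S1,S2,S7} — drop them.
Initial partition by acceptance: {S5} | {S3,S4,S6}.
Split {S3,S4,S6} by δ(·,b) → {S3,S6} and {S4}.
Stable partition: {S5} | {S3,S6} | {S4} — 3 equivalence classes.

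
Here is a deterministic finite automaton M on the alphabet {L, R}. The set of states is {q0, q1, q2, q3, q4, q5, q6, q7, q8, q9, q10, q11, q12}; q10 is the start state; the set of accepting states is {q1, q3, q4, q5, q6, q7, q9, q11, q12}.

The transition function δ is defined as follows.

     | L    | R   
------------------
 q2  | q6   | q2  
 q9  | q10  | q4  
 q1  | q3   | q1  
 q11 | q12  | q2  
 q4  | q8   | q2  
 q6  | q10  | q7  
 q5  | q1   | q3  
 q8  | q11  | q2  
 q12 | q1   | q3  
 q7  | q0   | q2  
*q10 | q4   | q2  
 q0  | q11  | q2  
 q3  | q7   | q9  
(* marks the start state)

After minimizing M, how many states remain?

9

First remove the unreachable states {q5}; 12 states remain.
P0 = {q1,q3,q4,q6,q7,q9,q11,q12} | {q0,q2,q8,q10}.
On input L, block {q1,q3,q4,q6,q7,q9,q11,q12} splits into {q1,q3,q11,q12} and {q4,q6,q7,q9}.
Refine {q1,q3,q11,q12} on symbol L: members go to different blocks, giving {q1,q11,q12} and {q3}.
Split {q1,q11,q12} by δ(·,L) → {q11,q12} and {q1}.
On input L, block {q11,q12} splits into {q11} and {q12}.
Refine {q0,q2,q8,q10} on symbol L: members go to different blocks, giving {q0,q8} and {q2,q10}.
On input L, block {q4,q6,q7,q9} splits into {q4,q7} and {q6,q9}.
Refine {q2,q10} on symbol L: members go to different blocks, giving {q2} and {q10}.
Stable partition: {q11} | {q0,q8} | {q4,q7} | {q3} | {q1} | {q12} | {q2} | {q6,q9} | {q10} — 9 equivalence classes.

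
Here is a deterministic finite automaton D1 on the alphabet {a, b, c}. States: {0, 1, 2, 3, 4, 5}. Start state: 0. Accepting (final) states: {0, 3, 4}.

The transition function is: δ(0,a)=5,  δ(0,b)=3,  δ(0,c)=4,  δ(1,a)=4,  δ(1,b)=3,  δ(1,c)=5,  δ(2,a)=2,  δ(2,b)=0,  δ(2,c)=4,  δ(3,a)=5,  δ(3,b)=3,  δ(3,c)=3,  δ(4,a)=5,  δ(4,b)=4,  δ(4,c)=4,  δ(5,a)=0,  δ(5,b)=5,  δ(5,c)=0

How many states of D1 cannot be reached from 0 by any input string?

Starting at 0 and following transitions, the reachable set is {0, 3, 4, 5}. That leaves 1, 2 unreachable — 2 in total.

2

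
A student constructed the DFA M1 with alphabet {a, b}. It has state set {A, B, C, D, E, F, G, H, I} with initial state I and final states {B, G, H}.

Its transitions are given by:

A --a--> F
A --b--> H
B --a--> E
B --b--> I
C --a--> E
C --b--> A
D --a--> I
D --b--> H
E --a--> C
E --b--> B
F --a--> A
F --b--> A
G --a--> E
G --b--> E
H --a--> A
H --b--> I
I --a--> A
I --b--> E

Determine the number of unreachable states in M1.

No path from I leads to D, G; the other 7 states are all reachable.

2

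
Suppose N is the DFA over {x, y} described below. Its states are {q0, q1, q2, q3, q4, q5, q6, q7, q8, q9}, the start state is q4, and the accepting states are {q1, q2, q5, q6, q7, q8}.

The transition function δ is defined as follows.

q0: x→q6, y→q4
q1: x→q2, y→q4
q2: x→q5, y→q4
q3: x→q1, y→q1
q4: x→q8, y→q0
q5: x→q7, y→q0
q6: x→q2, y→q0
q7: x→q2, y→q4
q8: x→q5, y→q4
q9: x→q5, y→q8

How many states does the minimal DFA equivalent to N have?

2

Reachable states from the start: {q0,q2,q4,q5,q6,q7,q8}. Unreachable: {q1,q3,q9} — drop them.
P0 = {q2,q5,q6,q7,q8} | {q0,q4}.
No further refinement is possible. Final partition (2 blocks): {q2,q5,q6,q7,q8} | {q0,q4}.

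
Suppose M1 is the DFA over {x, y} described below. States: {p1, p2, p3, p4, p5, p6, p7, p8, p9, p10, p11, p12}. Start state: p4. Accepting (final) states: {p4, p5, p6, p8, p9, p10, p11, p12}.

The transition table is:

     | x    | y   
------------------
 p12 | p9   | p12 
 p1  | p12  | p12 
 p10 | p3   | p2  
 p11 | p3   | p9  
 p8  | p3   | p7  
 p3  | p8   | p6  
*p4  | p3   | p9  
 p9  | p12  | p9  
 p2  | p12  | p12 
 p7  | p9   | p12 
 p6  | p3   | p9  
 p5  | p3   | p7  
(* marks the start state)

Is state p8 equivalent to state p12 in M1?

States {p1,p2,p5,p10,p11} cannot be reached from the start state, so discard them.
Start with accepting vs non-accepting: {p4,p6,p8,p9,p12} | {p3,p7}.
On input x, block {p4,p6,p8,p9,p12} splits into {p4,p6,p8} and {p9,p12}.
On input y, block {p4,p6,p8} splits into {p4,p6} and {p8}.
Refine {p3,p7} on symbol x: members go to different blocks, giving {p3} and {p7}.
The partition is now stable with 5 blocks: {p4,p6} | {p3} | {p9,p12} | {p8} | {p7}.
p8 and p12 end up in different blocks, so they are distinguishable. For instance, the string 'x' is accepted from only p12.

No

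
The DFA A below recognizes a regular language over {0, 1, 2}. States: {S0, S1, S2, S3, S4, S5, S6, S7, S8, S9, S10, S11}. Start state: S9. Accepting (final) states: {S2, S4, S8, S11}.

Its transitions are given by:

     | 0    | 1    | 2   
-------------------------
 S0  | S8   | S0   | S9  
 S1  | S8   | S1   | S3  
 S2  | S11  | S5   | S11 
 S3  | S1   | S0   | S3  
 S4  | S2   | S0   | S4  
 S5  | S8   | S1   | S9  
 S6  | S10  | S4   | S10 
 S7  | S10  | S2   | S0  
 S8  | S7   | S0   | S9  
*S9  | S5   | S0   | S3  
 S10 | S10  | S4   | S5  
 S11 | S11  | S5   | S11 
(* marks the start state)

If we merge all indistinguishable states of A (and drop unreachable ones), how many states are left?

States {S6} cannot be reached from the start state, so discard them.
P0 = {S2,S4,S8,S11} | {S0,S1,S3,S5,S7,S9,S10}.
Refine {S2,S4,S8,S11} on symbol 0: members go to different blocks, giving {S2,S4,S11} and {S8}.
On input 0, block {S0,S1,S3,S5,S7,S9,S10} splits into {S3,S7,S9,S10} and {S0,S1,S5}.
On input 0, block {S3,S7,S9,S10} splits into {S3,S9} and {S7,S10}.
The partition is now stable with 5 blocks: {S2,S4,S11} | {S3,S9} | {S8} | {S0,S1,S5} | {S7,S10}.

5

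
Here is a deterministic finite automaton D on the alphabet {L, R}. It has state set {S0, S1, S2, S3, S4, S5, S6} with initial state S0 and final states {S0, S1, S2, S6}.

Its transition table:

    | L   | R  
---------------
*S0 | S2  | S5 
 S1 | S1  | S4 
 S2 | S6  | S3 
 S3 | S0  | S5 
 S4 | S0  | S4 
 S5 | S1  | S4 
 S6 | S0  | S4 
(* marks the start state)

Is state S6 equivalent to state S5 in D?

No

Initial partition by acceptance: {S0,S1,S2,S6} | {S3,S4,S5}.
The partition is now stable with 2 blocks: {S0,S1,S2,S6} | {S3,S4,S5}.
S6 and S5 end up in different blocks, so they are distinguishable. For instance, the string 'ε' is accepted from only S6.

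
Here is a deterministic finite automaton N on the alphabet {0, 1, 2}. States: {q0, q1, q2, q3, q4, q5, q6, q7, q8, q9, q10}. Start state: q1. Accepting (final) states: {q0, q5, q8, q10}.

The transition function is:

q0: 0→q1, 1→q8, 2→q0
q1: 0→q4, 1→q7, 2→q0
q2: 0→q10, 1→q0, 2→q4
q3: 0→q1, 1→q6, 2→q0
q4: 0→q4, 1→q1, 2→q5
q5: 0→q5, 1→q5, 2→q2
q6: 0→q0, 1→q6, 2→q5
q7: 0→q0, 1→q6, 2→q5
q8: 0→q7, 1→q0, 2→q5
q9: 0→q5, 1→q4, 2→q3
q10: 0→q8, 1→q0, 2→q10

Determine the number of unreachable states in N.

No path from q1 leads to q3, q9; the other 9 states are all reachable.

2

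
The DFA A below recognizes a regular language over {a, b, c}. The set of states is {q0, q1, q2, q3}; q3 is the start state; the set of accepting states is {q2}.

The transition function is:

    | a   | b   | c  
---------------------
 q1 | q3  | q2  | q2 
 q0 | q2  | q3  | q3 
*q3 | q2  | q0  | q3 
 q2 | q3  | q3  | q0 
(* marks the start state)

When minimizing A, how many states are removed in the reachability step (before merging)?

1

BFS from q3 reaches {q0, q2, q3}; the 1 state(s) q1 are never visited.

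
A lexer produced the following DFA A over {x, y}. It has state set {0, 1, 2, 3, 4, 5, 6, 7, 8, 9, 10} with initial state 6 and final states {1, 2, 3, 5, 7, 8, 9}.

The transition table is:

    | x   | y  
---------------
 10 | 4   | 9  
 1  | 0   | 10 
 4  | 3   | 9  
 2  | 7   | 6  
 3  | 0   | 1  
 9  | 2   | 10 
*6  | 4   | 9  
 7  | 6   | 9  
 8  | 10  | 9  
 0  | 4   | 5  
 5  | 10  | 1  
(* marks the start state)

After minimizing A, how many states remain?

First remove the unreachable states {8}; 10 states remain.
Initial partition by acceptance: {1,2,3,5,7,9} | {0,4,6,10}.
Refine {1,2,3,5,7,9} on symbol x: members go to different blocks, giving {1,3,5,7} and {2,9}.
Refine {1,3,5,7} on symbol y: members go to different blocks, giving {3,5} and {1} and {7}.
On input x, block {0,4,6,10} splits into {0,6,10} and {4}.
Refine {0,6,10} on symbol y: members go to different blocks, giving {6,10} and {0}.
Split {3,5} by δ(·,x) → {3} and {5}.
Refine {2,9} on symbol x: members go to different blocks, giving {2} and {9}.
No further refinement is possible. Final partition (9 blocks): {3} | {6,10} | {2} | {1} | {7} | {4} | {0} | {5} | {9}.

9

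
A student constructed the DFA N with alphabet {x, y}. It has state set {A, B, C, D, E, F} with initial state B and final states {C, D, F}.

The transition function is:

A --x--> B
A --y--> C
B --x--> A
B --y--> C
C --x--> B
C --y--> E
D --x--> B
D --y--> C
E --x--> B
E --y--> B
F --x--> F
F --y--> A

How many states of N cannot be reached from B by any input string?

Starting at B and following transitions, the reachable set is {A, B, C, E}. That leaves D, F unreachable — 2 in total.

2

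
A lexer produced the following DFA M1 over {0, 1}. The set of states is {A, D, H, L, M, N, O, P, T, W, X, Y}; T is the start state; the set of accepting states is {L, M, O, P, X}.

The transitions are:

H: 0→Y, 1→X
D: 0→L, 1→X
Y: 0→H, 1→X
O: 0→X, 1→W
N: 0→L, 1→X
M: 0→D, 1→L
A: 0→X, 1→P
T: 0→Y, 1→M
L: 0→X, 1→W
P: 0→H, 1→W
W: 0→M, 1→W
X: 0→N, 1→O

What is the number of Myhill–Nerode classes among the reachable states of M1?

5

States {A,P} cannot be reached from the start state, so discard them.
Initial partition by acceptance: {L,M,O,X} | {D,H,N,T,W,Y}.
On input 0, block {L,M,O,X} splits into {M,X} and {L,O}.
Refine {D,H,N,T,W,Y} on symbol 0: members go to different blocks, giving {H,T,Y} and {D,N} and {W}.
The partition is now stable with 5 blocks: {M,X} | {H,T,Y} | {L,O} | {D,N} | {W}.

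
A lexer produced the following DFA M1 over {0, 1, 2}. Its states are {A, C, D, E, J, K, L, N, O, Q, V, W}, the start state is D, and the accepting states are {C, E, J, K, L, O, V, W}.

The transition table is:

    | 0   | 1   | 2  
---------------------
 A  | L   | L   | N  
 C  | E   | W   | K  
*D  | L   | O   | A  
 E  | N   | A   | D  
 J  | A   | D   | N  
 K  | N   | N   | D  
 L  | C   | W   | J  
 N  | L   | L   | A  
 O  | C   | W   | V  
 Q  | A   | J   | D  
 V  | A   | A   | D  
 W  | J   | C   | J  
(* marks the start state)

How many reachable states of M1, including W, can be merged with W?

2

First remove the unreachable states {Q}; 11 states remain.
Initial partition by acceptance: {C,E,J,K,L,O,V,W} | {A,D,N}.
Refine {C,E,J,K,L,O,V,W} on symbol 0: members go to different blocks, giving {C,L,O,W} and {E,J,K,V}.
Split {C,L,O,W} by δ(·,0) → {C,W} and {L,O}.
Stable partition: {C,W} | {A,D,N} | {E,J,K,V} | {L,O} — 4 equivalence classes.
State W belongs to the block {C,W}, which has 2 states.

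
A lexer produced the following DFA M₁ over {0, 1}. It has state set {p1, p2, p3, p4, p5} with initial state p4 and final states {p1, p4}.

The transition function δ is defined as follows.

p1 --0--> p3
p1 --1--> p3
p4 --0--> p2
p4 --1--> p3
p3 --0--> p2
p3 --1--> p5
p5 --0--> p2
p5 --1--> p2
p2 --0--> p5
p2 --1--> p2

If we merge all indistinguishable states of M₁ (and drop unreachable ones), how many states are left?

2

Reachable states from the start: {p2,p3,p4,p5}. Unreachable: {p1} — drop them.
P0 = {p4} | {p2,p3,p5}.
The partition is now stable with 2 blocks: {p4} | {p2,p3,p5}.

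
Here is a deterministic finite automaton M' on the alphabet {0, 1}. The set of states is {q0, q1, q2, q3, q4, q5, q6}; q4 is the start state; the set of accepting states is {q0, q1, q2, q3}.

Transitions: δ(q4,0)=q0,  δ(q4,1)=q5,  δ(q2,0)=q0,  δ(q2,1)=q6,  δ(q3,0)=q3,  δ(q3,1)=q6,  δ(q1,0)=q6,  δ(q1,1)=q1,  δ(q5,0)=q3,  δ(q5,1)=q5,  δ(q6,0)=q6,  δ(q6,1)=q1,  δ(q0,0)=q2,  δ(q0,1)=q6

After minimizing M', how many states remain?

4

Initial partition by acceptance: {q0,q1,q2,q3} | {q4,q5,q6}.
Refine {q0,q1,q2,q3} on symbol 0: members go to different blocks, giving {q0,q2,q3} and {q1}.
Refine {q4,q5,q6} on symbol 0: members go to different blocks, giving {q4,q5} and {q6}.
The partition is now stable with 4 blocks: {q0,q2,q3} | {q4,q5} | {q1} | {q6}.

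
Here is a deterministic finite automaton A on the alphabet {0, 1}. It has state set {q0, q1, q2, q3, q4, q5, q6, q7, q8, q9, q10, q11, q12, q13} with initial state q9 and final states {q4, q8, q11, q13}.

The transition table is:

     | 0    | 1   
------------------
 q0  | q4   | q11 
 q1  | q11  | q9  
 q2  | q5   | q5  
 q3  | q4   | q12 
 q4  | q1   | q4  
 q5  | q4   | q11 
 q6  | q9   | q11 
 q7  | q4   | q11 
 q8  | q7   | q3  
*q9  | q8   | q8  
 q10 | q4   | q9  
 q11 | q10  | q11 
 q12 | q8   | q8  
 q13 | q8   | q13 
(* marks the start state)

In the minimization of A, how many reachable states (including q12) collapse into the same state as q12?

First remove the unreachable states {q0,q2,q5,q6,q13}; 9 states remain.
Initial partition by acceptance: {q4,q8,q11} | {q1,q3,q7,q9,q10,q12}.
Refine {q4,q8,q11} on symbol 1: members go to different blocks, giving {q4,q11} and {q8}.
Refine {q1,q3,q7,q9,q10,q12} on symbol 0: members go to different blocks, giving {q1,q3,q7,q10} and {q9,q12}.
Split {q1,q3,q7,q10} by δ(·,1) → {q1,q3,q10} and {q7}.
No further refinement is possible. Final partition (5 blocks): {q4,q11} | {q1,q3,q10} | {q8} | {q9,q12} | {q7}.
State q12 belongs to the block {q9,q12}, which has 2 states.

2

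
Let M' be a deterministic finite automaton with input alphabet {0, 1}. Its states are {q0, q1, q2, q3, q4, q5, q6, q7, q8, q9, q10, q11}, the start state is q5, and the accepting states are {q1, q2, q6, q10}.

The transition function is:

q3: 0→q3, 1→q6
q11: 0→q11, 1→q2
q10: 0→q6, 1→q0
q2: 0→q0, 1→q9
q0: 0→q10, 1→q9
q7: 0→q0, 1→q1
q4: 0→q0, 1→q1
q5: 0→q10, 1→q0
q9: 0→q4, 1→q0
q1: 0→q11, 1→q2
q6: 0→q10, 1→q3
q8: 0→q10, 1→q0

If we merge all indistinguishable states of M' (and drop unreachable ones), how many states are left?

10

Reachable states from the start: {q0,q1,q2,q3,q4,q5,q6,q9,q10,q11}. Unreachable: {q7,q8} — drop them.
Start with accepting vs non-accepting: {q1,q2,q6,q10} | {q0,q3,q4,q5,q9,q11}.
Split {q1,q2,q6,q10} by δ(·,0) → {q1,q2} and {q6,q10}.
Split {q1,q2} by δ(·,1) → {q1} and {q2}.
Refine {q0,q3,q4,q5,q9,q11} on symbol 0: members go to different blocks, giving {q3,q4,q9,q11} and {q0,q5}.
On input 0, block {q3,q4,q9,q11} splits into {q3,q9,q11} and {q4}.
Refine {q3,q9,q11} on symbol 0: members go to different blocks, giving {q3,q11} and {q9}.
Split {q3,q11} by δ(·,1) → {q3} and {q11}.
Split {q6,q10} by δ(·,1) → {q6} and {q10}.
Refine {q0,q5} on symbol 1: members go to different blocks, giving {q0} and {q5}.
No further refinement is possible. Final partition (10 blocks): {q1} | {q3} | {q6} | {q2} | {q0} | {q4} | {q9} | {q11} | {q10} | {q5}.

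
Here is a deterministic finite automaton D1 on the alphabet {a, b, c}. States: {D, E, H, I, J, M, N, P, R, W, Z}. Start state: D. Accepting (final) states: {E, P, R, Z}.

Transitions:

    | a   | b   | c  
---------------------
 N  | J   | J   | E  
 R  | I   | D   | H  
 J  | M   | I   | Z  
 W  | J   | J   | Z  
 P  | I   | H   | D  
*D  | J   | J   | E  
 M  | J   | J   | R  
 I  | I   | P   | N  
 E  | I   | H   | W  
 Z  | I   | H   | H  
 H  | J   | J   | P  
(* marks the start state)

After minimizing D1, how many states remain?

Every state is reachable, so we keep all 11.
P0 = {E,P,R,Z} | {D,H,I,J,M,N,W}.
On input b, block {D,H,I,J,M,N,W} splits into {D,H,J,M,N,W} and {I}.
Refine {D,H,J,M,N,W} on symbol b: members go to different blocks, giving {D,H,M,N,W} and {J}.
No further refinement is possible. Final partition (4 blocks): {E,P,R,Z} | {D,H,M,N,W} | {I} | {J}.

4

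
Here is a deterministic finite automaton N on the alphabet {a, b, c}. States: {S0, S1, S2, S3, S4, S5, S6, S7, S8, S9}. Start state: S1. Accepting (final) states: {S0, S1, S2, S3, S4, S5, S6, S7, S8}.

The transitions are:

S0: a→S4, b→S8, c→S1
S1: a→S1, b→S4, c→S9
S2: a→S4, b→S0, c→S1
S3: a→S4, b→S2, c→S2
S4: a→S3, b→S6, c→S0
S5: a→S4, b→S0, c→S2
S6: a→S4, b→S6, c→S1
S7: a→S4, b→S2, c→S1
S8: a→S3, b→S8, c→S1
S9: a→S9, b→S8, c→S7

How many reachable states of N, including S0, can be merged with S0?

First remove the unreachable states {S5}; 9 states remain.
Initial partition by acceptance: {S0,S1,S2,S3,S4,S6,S7,S8} | {S9}.
On input c, block {S0,S1,S2,S3,S4,S6,S7,S8} splits into {S0,S2,S3,S4,S6,S7,S8} and {S1}.
Split {S0,S2,S3,S4,S6,S7,S8} by δ(·,c) → {S0,S2,S6,S7,S8} and {S3,S4}.
The partition is now stable with 4 blocks: {S0,S2,S6,S7,S8} | {S9} | {S1} | {S3,S4}.
The equivalence class containing S0 is {S0,S2,S6,S7,S8}, of size 5.

5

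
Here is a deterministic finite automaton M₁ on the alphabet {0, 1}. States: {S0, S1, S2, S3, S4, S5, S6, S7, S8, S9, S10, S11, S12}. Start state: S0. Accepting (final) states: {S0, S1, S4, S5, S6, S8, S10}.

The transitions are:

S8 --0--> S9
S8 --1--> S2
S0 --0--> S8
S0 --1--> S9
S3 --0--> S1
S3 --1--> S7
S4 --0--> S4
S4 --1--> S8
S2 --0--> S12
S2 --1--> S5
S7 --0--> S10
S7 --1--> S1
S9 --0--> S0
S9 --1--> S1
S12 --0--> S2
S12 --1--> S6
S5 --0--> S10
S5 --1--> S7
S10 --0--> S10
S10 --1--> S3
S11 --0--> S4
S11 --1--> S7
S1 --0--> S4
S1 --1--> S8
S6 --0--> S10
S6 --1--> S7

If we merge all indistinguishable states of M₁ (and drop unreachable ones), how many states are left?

9

Reachable states from the start: {S0,S1,S2,S3,S4,S5,S6,S7,S8,S9,S10,S12}. Unreachable: {S11} — drop them.
Start with accepting vs non-accepting: {S0,S1,S4,S5,S6,S8,S10} | {S2,S3,S7,S9,S12}.
Refine {S0,S1,S4,S5,S6,S8,S10} on symbol 0: members go to different blocks, giving {S0,S1,S4,S5,S6,S10} and {S8}.
Refine {S0,S1,S4,S5,S6,S10} on symbol 0: members go to different blocks, giving {S1,S4,S5,S6,S10} and {S0}.
Split {S1,S4,S5,S6,S10} by δ(·,1) → {S5,S6,S10} and {S1,S4}.
Split {S2,S3,S7,S9,S12} by δ(·,0) → {S2,S12} and {S3} and {S7} and {S9}.
Split {S5,S6,S10} by δ(·,1) → {S5,S6} and {S10}.
Stable partition: {S5,S6} | {S2,S12} | {S8} | {S0} | {S1,S4} | {S3} | {S7} | {S9} | {S10} — 9 equivalence classes.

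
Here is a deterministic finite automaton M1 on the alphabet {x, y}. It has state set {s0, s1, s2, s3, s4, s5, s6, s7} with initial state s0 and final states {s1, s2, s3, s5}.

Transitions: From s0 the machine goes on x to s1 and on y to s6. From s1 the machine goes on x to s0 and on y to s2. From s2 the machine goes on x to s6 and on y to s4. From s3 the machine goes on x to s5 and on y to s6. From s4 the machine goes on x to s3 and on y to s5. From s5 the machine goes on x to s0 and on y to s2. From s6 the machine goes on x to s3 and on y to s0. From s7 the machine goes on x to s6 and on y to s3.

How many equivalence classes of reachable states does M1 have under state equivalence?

6

States {s7} cannot be reached from the start state, so discard them.
P0 = {s1,s2,s3,s5} | {s0,s4,s6}.
Split {s1,s2,s3,s5} by δ(·,x) → {s1,s2,s5} and {s3}.
On input y, block {s1,s2,s5} splits into {s1,s5} and {s2}.
Refine {s0,s4,s6} on symbol x: members go to different blocks, giving {s4,s6} and {s0}.
On input y, block {s4,s6} splits into {s4} and {s6}.
The partition is now stable with 6 blocks: {s1,s5} | {s4} | {s3} | {s2} | {s0} | {s6}.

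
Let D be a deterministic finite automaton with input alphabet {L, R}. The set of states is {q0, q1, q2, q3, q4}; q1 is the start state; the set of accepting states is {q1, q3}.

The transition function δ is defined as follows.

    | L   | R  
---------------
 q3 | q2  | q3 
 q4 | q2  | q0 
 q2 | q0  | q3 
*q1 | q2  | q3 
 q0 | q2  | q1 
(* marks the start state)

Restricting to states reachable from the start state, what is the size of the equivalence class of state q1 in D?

Reachable states from the start: {q0,q1,q2,q3}. Unreachable: {q4} — drop them.
P0 = {q1,q3} | {q0,q2}.
Stable partition: {q1,q3} | {q0,q2} — 2 equivalence classes.
State q1 belongs to the block {q1,q3}, which has 2 states.

2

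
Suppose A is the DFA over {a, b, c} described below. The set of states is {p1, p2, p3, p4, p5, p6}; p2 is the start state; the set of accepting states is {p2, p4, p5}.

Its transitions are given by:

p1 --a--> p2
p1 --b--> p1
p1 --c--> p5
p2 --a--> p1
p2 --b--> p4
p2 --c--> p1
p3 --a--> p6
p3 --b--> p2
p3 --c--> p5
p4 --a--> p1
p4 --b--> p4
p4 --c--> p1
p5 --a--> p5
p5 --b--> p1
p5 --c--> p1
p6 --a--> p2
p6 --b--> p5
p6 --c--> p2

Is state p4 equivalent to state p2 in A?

Reachable states from the start: {p1,p2,p4,p5}. Unreachable: {p3,p6} — drop them.
P0 = {p2,p4,p5} | {p1}.
Split {p2,p4,p5} by δ(·,a) → {p2,p4} and {p5}.
No further refinement is possible. Final partition (3 blocks): {p2,p4} | {p1} | {p5}.
p4 and p2 lie in the same block of the stable partition, so they are equivalent — no string distinguishes them.

Yes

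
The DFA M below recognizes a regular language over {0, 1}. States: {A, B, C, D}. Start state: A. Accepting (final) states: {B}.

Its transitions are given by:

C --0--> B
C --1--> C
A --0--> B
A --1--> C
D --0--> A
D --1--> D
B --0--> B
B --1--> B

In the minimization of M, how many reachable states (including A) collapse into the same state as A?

2

First remove the unreachable states {D}; 3 states remain.
Start with accepting vs non-accepting: {B} | {A,C}.
Stable partition: {B} | {A,C} — 2 equivalence classes.
State A belongs to the block {A,C}, which has 2 states.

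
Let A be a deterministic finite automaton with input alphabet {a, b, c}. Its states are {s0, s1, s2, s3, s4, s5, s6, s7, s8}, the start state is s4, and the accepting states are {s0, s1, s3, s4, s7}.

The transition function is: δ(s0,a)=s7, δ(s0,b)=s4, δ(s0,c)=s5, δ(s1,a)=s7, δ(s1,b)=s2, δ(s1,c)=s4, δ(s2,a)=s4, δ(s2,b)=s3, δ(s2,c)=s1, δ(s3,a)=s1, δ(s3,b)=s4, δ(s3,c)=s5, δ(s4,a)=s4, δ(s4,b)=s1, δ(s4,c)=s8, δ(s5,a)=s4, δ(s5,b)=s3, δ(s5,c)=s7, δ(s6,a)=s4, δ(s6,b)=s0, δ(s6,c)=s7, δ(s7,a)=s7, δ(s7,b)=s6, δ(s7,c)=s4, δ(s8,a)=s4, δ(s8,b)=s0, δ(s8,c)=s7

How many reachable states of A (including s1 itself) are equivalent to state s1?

All states are reachable from the start state.
Initial partition by acceptance: {s0,s1,s3,s4,s7} | {s2,s5,s6,s8}.
Refine {s0,s1,s3,s4,s7} on symbol b: members go to different blocks, giving {s0,s3,s4} and {s1,s7}.
Refine {s0,s3,s4} on symbol a: members go to different blocks, giving {s0,s3} and {s4}.
No further refinement is possible. Final partition (4 blocks): {s0,s3} | {s2,s5,s6,s8} | {s1,s7} | {s4}.
The equivalence class containing s1 is {s1,s7}, of size 2.

2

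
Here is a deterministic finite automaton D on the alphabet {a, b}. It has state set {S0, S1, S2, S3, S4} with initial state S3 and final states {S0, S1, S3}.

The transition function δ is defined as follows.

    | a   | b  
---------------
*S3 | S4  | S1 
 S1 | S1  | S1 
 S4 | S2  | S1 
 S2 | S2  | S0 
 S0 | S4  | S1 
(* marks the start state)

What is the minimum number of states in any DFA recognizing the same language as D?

4

Every state is reachable, so we keep all 5.
P0 = {S0,S1,S3} | {S2,S4}.
Refine {S0,S1,S3} on symbol a: members go to different blocks, giving {S0,S3} and {S1}.
On input b, block {S2,S4} splits into {S2} and {S4}.
Stable partition: {S0,S3} | {S2} | {S1} | {S4} — 4 equivalence classes.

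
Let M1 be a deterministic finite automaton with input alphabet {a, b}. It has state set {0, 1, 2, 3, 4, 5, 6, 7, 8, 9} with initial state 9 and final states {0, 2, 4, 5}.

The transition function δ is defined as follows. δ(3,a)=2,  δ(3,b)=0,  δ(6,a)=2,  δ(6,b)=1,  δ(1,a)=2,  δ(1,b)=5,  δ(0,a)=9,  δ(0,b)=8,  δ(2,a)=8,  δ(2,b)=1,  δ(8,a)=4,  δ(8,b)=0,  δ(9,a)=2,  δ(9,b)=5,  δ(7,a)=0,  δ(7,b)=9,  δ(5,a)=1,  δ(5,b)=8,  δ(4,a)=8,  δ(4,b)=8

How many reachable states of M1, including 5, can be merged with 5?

4

States {3,6,7} cannot be reached from the start state, so discard them.
P0 = {0,2,4,5} | {1,8,9}.
Stable partition: {0,2,4,5} | {1,8,9} — 2 equivalence classes.
The equivalence class containing 5 is {0,2,4,5}, of size 4.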